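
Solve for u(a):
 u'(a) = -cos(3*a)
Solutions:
 u(a) = C1 - sin(3*a)/3


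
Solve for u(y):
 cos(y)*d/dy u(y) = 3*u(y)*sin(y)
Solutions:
 u(y) = C1/cos(y)^3


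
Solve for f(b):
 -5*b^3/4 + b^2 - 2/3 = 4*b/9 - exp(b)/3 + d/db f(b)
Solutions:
 f(b) = C1 - 5*b^4/16 + b^3/3 - 2*b^2/9 - 2*b/3 + exp(b)/3


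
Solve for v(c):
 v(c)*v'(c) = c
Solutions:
 v(c) = -sqrt(C1 + c^2)
 v(c) = sqrt(C1 + c^2)


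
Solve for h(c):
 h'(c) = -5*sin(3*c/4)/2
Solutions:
 h(c) = C1 + 10*cos(3*c/4)/3


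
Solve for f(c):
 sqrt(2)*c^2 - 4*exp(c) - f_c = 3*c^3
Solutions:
 f(c) = C1 - 3*c^4/4 + sqrt(2)*c^3/3 - 4*exp(c)


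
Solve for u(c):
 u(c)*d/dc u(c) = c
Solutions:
 u(c) = -sqrt(C1 + c^2)
 u(c) = sqrt(C1 + c^2)


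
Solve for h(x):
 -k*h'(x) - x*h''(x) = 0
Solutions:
 h(x) = C1 + x^(1 - re(k))*(C2*sin(log(x)*Abs(im(k))) + C3*cos(log(x)*im(k)))


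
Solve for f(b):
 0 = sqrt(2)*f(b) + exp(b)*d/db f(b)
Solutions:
 f(b) = C1*exp(sqrt(2)*exp(-b))


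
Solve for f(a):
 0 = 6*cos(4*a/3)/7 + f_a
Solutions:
 f(a) = C1 - 9*sin(4*a/3)/14


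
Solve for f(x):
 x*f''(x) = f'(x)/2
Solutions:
 f(x) = C1 + C2*x^(3/2)


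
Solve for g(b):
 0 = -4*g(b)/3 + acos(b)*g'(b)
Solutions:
 g(b) = C1*exp(4*Integral(1/acos(b), b)/3)


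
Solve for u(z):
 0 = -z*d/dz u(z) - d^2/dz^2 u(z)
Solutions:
 u(z) = C1 + C2*erf(sqrt(2)*z/2)


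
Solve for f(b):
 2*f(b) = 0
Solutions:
 f(b) = 0


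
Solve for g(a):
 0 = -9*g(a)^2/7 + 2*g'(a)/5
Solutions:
 g(a) = -14/(C1 + 45*a)


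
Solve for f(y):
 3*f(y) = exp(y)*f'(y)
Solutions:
 f(y) = C1*exp(-3*exp(-y))


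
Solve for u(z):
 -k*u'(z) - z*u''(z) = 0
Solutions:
 u(z) = C1 + z^(1 - re(k))*(C2*sin(log(z)*Abs(im(k))) + C3*cos(log(z)*im(k)))


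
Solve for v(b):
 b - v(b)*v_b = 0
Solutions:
 v(b) = -sqrt(C1 + b^2)
 v(b) = sqrt(C1 + b^2)


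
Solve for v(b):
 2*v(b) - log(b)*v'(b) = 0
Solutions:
 v(b) = C1*exp(2*li(b))


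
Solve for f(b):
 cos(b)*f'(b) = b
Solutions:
 f(b) = C1 + Integral(b/cos(b), b)


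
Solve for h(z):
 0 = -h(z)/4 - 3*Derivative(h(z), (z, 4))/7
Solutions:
 h(z) = (C1*sin(3^(3/4)*7^(1/4)*z/6) + C2*cos(3^(3/4)*7^(1/4)*z/6))*exp(-3^(3/4)*7^(1/4)*z/6) + (C3*sin(3^(3/4)*7^(1/4)*z/6) + C4*cos(3^(3/4)*7^(1/4)*z/6))*exp(3^(3/4)*7^(1/4)*z/6)


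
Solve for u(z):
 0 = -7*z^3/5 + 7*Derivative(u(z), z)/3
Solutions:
 u(z) = C1 + 3*z^4/20


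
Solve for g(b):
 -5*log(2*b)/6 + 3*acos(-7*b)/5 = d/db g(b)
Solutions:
 g(b) = C1 - 5*b*log(b)/6 + 3*b*acos(-7*b)/5 - 5*b*log(2)/6 + 5*b/6 + 3*sqrt(1 - 49*b^2)/35


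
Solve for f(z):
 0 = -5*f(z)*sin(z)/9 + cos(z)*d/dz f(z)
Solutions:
 f(z) = C1/cos(z)^(5/9)


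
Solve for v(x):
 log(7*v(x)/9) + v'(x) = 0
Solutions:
 -Integral(1/(-log(_y) - log(7) + 2*log(3)), (_y, v(x))) = C1 - x


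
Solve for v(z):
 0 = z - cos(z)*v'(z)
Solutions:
 v(z) = C1 + Integral(z/cos(z), z)


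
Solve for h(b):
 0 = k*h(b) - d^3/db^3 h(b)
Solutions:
 h(b) = C1*exp(b*k^(1/3)) + C2*exp(b*k^(1/3)*(-1 + sqrt(3)*I)/2) + C3*exp(-b*k^(1/3)*(1 + sqrt(3)*I)/2)


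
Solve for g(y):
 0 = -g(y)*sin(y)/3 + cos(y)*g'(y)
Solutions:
 g(y) = C1/cos(y)^(1/3)


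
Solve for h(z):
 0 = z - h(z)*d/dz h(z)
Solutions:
 h(z) = -sqrt(C1 + z^2)
 h(z) = sqrt(C1 + z^2)


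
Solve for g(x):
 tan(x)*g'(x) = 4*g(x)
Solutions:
 g(x) = C1*sin(x)^4


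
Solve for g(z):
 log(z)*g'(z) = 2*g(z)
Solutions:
 g(z) = C1*exp(2*li(z))


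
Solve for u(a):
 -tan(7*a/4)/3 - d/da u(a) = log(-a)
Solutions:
 u(a) = C1 - a*log(-a) + a + 4*log(cos(7*a/4))/21


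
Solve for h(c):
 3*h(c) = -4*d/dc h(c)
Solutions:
 h(c) = C1*exp(-3*c/4)


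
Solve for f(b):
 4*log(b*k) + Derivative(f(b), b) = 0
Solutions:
 f(b) = C1 - 4*b*log(b*k) + 4*b


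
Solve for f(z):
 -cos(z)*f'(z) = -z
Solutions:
 f(z) = C1 + Integral(z/cos(z), z)


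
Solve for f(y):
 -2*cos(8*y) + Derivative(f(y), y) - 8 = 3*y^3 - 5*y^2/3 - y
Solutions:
 f(y) = C1 + 3*y^4/4 - 5*y^3/9 - y^2/2 + 8*y + sin(8*y)/4


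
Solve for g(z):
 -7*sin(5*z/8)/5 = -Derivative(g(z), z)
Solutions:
 g(z) = C1 - 56*cos(5*z/8)/25


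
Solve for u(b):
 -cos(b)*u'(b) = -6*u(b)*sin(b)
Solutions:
 u(b) = C1/cos(b)^6


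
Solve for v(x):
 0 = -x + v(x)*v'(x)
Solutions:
 v(x) = -sqrt(C1 + x^2)
 v(x) = sqrt(C1 + x^2)


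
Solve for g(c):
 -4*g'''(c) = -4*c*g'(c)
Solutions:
 g(c) = C1 + Integral(C2*airyai(c) + C3*airybi(c), c)


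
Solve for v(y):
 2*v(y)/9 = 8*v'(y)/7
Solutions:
 v(y) = C1*exp(7*y/36)


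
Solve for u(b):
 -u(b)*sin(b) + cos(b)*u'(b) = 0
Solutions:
 u(b) = C1/cos(b)


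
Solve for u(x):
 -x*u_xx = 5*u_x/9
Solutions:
 u(x) = C1 + C2*x^(4/9)


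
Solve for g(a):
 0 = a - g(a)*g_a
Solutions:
 g(a) = -sqrt(C1 + a^2)
 g(a) = sqrt(C1 + a^2)


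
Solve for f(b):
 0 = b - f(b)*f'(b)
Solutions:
 f(b) = -sqrt(C1 + b^2)
 f(b) = sqrt(C1 + b^2)


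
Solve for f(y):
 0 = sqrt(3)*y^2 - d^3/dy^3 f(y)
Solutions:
 f(y) = C1 + C2*y + C3*y^2 + sqrt(3)*y^5/60


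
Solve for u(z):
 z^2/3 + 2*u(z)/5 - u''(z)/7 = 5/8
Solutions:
 u(z) = C1*exp(-sqrt(70)*z/5) + C2*exp(sqrt(70)*z/5) - 5*z^2/6 + 325/336


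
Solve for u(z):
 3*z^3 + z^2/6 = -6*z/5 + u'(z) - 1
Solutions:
 u(z) = C1 + 3*z^4/4 + z^3/18 + 3*z^2/5 + z


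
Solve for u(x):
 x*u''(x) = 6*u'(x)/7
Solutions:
 u(x) = C1 + C2*x^(13/7)


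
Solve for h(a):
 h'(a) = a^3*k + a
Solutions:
 h(a) = C1 + a^4*k/4 + a^2/2


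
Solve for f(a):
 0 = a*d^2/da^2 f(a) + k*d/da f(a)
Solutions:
 f(a) = C1 + a^(1 - re(k))*(C2*sin(log(a)*Abs(im(k))) + C3*cos(log(a)*im(k)))


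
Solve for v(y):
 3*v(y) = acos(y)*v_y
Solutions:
 v(y) = C1*exp(3*Integral(1/acos(y), y))


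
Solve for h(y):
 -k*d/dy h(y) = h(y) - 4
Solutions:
 h(y) = C1*exp(-y/k) + 4


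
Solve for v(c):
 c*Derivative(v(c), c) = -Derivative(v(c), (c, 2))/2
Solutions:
 v(c) = C1 + C2*erf(c)


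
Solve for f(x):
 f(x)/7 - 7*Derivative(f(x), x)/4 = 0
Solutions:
 f(x) = C1*exp(4*x/49)


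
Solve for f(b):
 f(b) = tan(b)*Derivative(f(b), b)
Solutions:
 f(b) = C1*sin(b)


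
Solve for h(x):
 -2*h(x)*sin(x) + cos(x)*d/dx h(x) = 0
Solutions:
 h(x) = C1/cos(x)^2


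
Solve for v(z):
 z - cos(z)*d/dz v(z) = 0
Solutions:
 v(z) = C1 + Integral(z/cos(z), z)


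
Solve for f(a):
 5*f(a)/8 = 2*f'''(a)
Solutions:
 f(a) = C3*exp(2^(2/3)*5^(1/3)*a/4) + (C1*sin(2^(2/3)*sqrt(3)*5^(1/3)*a/8) + C2*cos(2^(2/3)*sqrt(3)*5^(1/3)*a/8))*exp(-2^(2/3)*5^(1/3)*a/8)


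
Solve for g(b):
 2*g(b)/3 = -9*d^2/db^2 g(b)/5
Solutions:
 g(b) = C1*sin(sqrt(30)*b/9) + C2*cos(sqrt(30)*b/9)


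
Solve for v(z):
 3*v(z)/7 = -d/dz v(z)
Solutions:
 v(z) = C1*exp(-3*z/7)


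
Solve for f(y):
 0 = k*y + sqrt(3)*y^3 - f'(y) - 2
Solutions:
 f(y) = C1 + k*y^2/2 + sqrt(3)*y^4/4 - 2*y


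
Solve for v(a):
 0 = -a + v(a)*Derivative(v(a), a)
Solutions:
 v(a) = -sqrt(C1 + a^2)
 v(a) = sqrt(C1 + a^2)


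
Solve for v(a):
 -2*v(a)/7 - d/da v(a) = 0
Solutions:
 v(a) = C1*exp(-2*a/7)


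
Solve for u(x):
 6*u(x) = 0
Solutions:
 u(x) = 0


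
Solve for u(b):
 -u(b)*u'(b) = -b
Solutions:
 u(b) = -sqrt(C1 + b^2)
 u(b) = sqrt(C1 + b^2)


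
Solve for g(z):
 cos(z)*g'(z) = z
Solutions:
 g(z) = C1 + Integral(z/cos(z), z)


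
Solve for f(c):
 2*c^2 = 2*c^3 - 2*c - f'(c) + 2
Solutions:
 f(c) = C1 + c^4/2 - 2*c^3/3 - c^2 + 2*c


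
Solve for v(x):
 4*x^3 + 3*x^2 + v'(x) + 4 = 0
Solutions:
 v(x) = C1 - x^4 - x^3 - 4*x


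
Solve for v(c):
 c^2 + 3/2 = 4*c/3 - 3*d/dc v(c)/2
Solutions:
 v(c) = C1 - 2*c^3/9 + 4*c^2/9 - c


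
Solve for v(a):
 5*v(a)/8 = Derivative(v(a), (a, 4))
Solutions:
 v(a) = C1*exp(-10^(1/4)*a/2) + C2*exp(10^(1/4)*a/2) + C3*sin(10^(1/4)*a/2) + C4*cos(10^(1/4)*a/2)


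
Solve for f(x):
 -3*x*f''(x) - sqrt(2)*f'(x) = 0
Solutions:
 f(x) = C1 + C2*x^(1 - sqrt(2)/3)


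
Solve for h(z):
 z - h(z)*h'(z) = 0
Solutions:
 h(z) = -sqrt(C1 + z^2)
 h(z) = sqrt(C1 + z^2)


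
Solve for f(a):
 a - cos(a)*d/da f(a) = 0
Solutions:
 f(a) = C1 + Integral(a/cos(a), a)


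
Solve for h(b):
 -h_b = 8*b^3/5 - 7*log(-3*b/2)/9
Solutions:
 h(b) = C1 - 2*b^4/5 + 7*b*log(-b)/9 + 7*b*(-1 - log(2) + log(3))/9


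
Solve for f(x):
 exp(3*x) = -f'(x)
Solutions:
 f(x) = C1 - exp(3*x)/3


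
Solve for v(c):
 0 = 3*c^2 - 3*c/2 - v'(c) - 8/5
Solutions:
 v(c) = C1 + c^3 - 3*c^2/4 - 8*c/5


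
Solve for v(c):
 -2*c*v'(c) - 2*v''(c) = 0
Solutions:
 v(c) = C1 + C2*erf(sqrt(2)*c/2)


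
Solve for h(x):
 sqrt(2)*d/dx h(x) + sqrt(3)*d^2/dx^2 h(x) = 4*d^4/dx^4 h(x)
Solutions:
 h(x) = C1 + C2*exp(-x*(3^(5/6)/(sqrt(18 - sqrt(3)) + 3*sqrt(2))^(1/3) + 3^(2/3)*(sqrt(18 - sqrt(3)) + 3*sqrt(2))^(1/3))/12)*sin(x*(-3^(1/6)*(sqrt(18 - sqrt(3)) + 3*sqrt(2))^(1/3) + 3^(1/3)/(sqrt(18 - sqrt(3)) + 3*sqrt(2))^(1/3))/4) + C3*exp(-x*(3^(5/6)/(sqrt(18 - sqrt(3)) + 3*sqrt(2))^(1/3) + 3^(2/3)*(sqrt(18 - sqrt(3)) + 3*sqrt(2))^(1/3))/12)*cos(x*(-3^(1/6)*(sqrt(18 - sqrt(3)) + 3*sqrt(2))^(1/3) + 3^(1/3)/(sqrt(18 - sqrt(3)) + 3*sqrt(2))^(1/3))/4) + C4*exp(x*(3^(5/6)/(sqrt(18 - sqrt(3)) + 3*sqrt(2))^(1/3) + 3^(2/3)*(sqrt(18 - sqrt(3)) + 3*sqrt(2))^(1/3))/6)


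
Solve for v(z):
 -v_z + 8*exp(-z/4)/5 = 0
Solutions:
 v(z) = C1 - 32*exp(-z/4)/5


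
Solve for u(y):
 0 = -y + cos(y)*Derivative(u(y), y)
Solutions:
 u(y) = C1 + Integral(y/cos(y), y)


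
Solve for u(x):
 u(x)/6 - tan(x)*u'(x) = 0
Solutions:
 u(x) = C1*sin(x)^(1/6)


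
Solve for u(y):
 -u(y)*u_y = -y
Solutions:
 u(y) = -sqrt(C1 + y^2)
 u(y) = sqrt(C1 + y^2)


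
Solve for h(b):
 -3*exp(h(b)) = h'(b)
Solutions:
 h(b) = log(1/(C1 + 3*b))


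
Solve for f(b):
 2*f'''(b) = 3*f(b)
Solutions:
 f(b) = C3*exp(2^(2/3)*3^(1/3)*b/2) + (C1*sin(2^(2/3)*3^(5/6)*b/4) + C2*cos(2^(2/3)*3^(5/6)*b/4))*exp(-2^(2/3)*3^(1/3)*b/4)


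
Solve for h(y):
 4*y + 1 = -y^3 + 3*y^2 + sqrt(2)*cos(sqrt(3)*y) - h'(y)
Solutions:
 h(y) = C1 - y^4/4 + y^3 - 2*y^2 - y + sqrt(6)*sin(sqrt(3)*y)/3


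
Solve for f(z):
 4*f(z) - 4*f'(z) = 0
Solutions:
 f(z) = C1*exp(z)


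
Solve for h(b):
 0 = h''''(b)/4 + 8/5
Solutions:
 h(b) = C1 + C2*b + C3*b^2 + C4*b^3 - 4*b^4/15


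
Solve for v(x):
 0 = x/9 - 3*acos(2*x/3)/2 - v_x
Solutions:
 v(x) = C1 + x^2/18 - 3*x*acos(2*x/3)/2 + 3*sqrt(9 - 4*x^2)/4


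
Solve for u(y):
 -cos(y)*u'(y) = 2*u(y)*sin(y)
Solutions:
 u(y) = C1*cos(y)^2


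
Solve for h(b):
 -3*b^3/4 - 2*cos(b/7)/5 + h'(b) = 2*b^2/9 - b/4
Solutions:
 h(b) = C1 + 3*b^4/16 + 2*b^3/27 - b^2/8 + 14*sin(b/7)/5


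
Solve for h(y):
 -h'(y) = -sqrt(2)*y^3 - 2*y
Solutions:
 h(y) = C1 + sqrt(2)*y^4/4 + y^2


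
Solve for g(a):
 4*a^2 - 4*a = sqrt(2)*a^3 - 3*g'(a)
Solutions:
 g(a) = C1 + sqrt(2)*a^4/12 - 4*a^3/9 + 2*a^2/3


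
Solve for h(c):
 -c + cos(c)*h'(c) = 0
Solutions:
 h(c) = C1 + Integral(c/cos(c), c)


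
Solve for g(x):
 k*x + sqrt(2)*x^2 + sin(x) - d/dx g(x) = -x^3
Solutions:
 g(x) = C1 + k*x^2/2 + x^4/4 + sqrt(2)*x^3/3 - cos(x)


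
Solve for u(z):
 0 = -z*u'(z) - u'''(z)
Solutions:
 u(z) = C1 + Integral(C2*airyai(-z) + C3*airybi(-z), z)


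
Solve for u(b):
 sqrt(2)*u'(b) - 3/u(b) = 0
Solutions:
 u(b) = -sqrt(C1 + 3*sqrt(2)*b)
 u(b) = sqrt(C1 + 3*sqrt(2)*b)


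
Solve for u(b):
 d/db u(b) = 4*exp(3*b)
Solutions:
 u(b) = C1 + 4*exp(3*b)/3


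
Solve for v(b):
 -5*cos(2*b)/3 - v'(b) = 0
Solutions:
 v(b) = C1 - 5*sin(2*b)/6


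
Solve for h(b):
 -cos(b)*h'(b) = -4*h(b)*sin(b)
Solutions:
 h(b) = C1/cos(b)^4


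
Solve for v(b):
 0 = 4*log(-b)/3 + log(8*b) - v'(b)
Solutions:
 v(b) = C1 + 7*b*log(b)/3 + b*(-7/3 + 3*log(2) + 4*I*pi/3)


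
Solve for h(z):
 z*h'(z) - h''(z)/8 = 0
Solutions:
 h(z) = C1 + C2*erfi(2*z)


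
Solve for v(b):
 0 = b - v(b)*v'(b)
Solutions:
 v(b) = -sqrt(C1 + b^2)
 v(b) = sqrt(C1 + b^2)


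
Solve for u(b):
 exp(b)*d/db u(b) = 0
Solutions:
 u(b) = C1


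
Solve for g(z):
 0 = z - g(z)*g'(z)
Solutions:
 g(z) = -sqrt(C1 + z^2)
 g(z) = sqrt(C1 + z^2)


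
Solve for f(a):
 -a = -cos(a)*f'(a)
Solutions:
 f(a) = C1 + Integral(a/cos(a), a)


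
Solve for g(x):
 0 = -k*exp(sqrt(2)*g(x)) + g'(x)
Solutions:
 g(x) = sqrt(2)*(2*log(-1/(C1 + k*x)) - log(2))/4


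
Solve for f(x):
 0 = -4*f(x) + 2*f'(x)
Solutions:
 f(x) = C1*exp(2*x)


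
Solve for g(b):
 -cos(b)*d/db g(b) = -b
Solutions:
 g(b) = C1 + Integral(b/cos(b), b)


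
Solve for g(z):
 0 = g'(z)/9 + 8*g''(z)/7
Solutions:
 g(z) = C1 + C2*exp(-7*z/72)


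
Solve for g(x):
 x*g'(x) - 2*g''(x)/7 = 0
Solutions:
 g(x) = C1 + C2*erfi(sqrt(7)*x/2)


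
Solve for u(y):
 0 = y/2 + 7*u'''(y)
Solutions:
 u(y) = C1 + C2*y + C3*y^2 - y^4/336


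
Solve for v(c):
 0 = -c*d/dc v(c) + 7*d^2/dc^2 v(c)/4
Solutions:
 v(c) = C1 + C2*erfi(sqrt(14)*c/7)


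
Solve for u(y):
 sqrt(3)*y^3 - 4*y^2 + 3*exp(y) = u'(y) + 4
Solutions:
 u(y) = C1 + sqrt(3)*y^4/4 - 4*y^3/3 - 4*y + 3*exp(y)


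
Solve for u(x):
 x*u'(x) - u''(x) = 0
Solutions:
 u(x) = C1 + C2*erfi(sqrt(2)*x/2)


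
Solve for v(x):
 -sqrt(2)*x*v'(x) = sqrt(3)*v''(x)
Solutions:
 v(x) = C1 + C2*erf(6^(3/4)*x/6)


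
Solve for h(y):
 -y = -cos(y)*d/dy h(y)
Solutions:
 h(y) = C1 + Integral(y/cos(y), y)


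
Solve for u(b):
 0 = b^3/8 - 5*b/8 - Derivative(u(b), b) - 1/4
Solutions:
 u(b) = C1 + b^4/32 - 5*b^2/16 - b/4


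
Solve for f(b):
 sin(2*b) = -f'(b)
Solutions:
 f(b) = C1 + cos(2*b)/2


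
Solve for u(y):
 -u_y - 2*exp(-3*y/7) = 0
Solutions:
 u(y) = C1 + 14*exp(-3*y/7)/3


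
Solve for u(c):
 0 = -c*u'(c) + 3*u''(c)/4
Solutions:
 u(c) = C1 + C2*erfi(sqrt(6)*c/3)


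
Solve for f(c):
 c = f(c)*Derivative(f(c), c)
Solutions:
 f(c) = -sqrt(C1 + c^2)
 f(c) = sqrt(C1 + c^2)


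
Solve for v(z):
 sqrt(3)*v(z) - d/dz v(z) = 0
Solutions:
 v(z) = C1*exp(sqrt(3)*z)


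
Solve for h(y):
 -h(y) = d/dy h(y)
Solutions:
 h(y) = C1*exp(-y)


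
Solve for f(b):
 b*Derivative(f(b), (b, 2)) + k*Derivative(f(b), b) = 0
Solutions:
 f(b) = C1 + b^(1 - re(k))*(C2*sin(log(b)*Abs(im(k))) + C3*cos(log(b)*im(k)))


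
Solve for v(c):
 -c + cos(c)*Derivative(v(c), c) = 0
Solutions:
 v(c) = C1 + Integral(c/cos(c), c)


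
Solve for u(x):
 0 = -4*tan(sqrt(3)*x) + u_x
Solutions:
 u(x) = C1 - 4*sqrt(3)*log(cos(sqrt(3)*x))/3


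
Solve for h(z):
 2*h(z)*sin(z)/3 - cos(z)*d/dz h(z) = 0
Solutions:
 h(z) = C1/cos(z)^(2/3)


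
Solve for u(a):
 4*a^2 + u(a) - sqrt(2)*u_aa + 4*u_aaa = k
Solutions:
 u(a) = C1*exp(a*(2^(2/3)/(-sqrt(2) + sqrt(-2 + (108 - sqrt(2))^2) + 108)^(1/3) + 2*sqrt(2) + 2^(1/3)*(-sqrt(2) + sqrt(-2 + (108 - sqrt(2))^2) + 108)^(1/3))/24)*sin(2^(1/3)*sqrt(3)*a*(-(-sqrt(2) + sqrt(-2 + (108 - sqrt(2))^2) + 108)^(1/3) + 2^(1/3)/(-sqrt(2) + sqrt(-2 + (108 - sqrt(2))^2) + 108)^(1/3))/24) + C2*exp(a*(2^(2/3)/(-sqrt(2) + sqrt(-2 + (108 - sqrt(2))^2) + 108)^(1/3) + 2*sqrt(2) + 2^(1/3)*(-sqrt(2) + sqrt(-2 + (108 - sqrt(2))^2) + 108)^(1/3))/24)*cos(2^(1/3)*sqrt(3)*a*(-(-sqrt(2) + sqrt(-2 + (108 - sqrt(2))^2) + 108)^(1/3) + 2^(1/3)/(-sqrt(2) + sqrt(-2 + (108 - sqrt(2))^2) + 108)^(1/3))/24) + C3*exp(a*(-2^(1/3)*(-sqrt(2) + sqrt(-2 + (108 - sqrt(2))^2) + 108)^(1/3) - 2^(2/3)/(-sqrt(2) + sqrt(-2 + (108 - sqrt(2))^2) + 108)^(1/3) + sqrt(2))/12) - 4*a^2 + k - 8*sqrt(2)


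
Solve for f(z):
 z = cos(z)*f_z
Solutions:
 f(z) = C1 + Integral(z/cos(z), z)


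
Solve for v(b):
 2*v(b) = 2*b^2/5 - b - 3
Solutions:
 v(b) = b^2/5 - b/2 - 3/2


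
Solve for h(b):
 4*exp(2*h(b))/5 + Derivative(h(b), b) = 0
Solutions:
 h(b) = log(-sqrt(1/(C1 + 4*b))) - log(2) + log(10)/2
 h(b) = log(1/(C1 + 4*b))/2 - log(2) + log(10)/2


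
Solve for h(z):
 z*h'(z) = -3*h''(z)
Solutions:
 h(z) = C1 + C2*erf(sqrt(6)*z/6)


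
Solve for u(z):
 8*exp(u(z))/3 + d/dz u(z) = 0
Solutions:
 u(z) = log(1/(C1 + 8*z)) + log(3)


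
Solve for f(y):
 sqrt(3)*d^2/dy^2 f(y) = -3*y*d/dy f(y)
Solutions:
 f(y) = C1 + C2*erf(sqrt(2)*3^(1/4)*y/2)


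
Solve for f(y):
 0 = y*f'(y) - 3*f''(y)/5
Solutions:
 f(y) = C1 + C2*erfi(sqrt(30)*y/6)


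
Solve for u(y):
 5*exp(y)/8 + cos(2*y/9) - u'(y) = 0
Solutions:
 u(y) = C1 + 5*exp(y)/8 + 9*sin(2*y/9)/2


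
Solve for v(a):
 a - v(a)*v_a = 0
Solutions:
 v(a) = -sqrt(C1 + a^2)
 v(a) = sqrt(C1 + a^2)


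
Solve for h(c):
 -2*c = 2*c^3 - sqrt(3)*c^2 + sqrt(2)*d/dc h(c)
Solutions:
 h(c) = C1 - sqrt(2)*c^4/4 + sqrt(6)*c^3/6 - sqrt(2)*c^2/2


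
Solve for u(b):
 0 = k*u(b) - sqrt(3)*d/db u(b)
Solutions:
 u(b) = C1*exp(sqrt(3)*b*k/3)


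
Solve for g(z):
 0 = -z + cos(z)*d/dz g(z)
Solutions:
 g(z) = C1 + Integral(z/cos(z), z)


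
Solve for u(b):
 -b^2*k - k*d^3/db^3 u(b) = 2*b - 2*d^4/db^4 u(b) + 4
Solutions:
 u(b) = C1 + C2*b + C3*b^2 + C4*exp(b*k/2) - b^5/60 - b^4/(4*k) + b^3*(-2/3 - 2/k)/k


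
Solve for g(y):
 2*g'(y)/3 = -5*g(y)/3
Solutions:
 g(y) = C1*exp(-5*y/2)


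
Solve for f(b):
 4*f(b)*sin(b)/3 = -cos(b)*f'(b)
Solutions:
 f(b) = C1*cos(b)^(4/3)


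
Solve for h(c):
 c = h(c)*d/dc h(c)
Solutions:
 h(c) = -sqrt(C1 + c^2)
 h(c) = sqrt(C1 + c^2)


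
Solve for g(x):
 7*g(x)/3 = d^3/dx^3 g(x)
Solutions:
 g(x) = C3*exp(3^(2/3)*7^(1/3)*x/3) + (C1*sin(3^(1/6)*7^(1/3)*x/2) + C2*cos(3^(1/6)*7^(1/3)*x/2))*exp(-3^(2/3)*7^(1/3)*x/6)


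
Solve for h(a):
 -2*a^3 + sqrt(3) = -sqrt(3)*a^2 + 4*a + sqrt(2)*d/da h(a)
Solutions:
 h(a) = C1 - sqrt(2)*a^4/4 + sqrt(6)*a^3/6 - sqrt(2)*a^2 + sqrt(6)*a/2


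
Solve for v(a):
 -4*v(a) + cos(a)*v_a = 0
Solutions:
 v(a) = C1*(sin(a)^2 + 2*sin(a) + 1)/(sin(a)^2 - 2*sin(a) + 1)


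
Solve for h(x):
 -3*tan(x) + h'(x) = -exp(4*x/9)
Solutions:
 h(x) = C1 - 9*exp(4*x/9)/4 - 3*log(cos(x))


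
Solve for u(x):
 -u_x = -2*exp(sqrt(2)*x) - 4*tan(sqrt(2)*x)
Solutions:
 u(x) = C1 + sqrt(2)*exp(sqrt(2)*x) - 2*sqrt(2)*log(cos(sqrt(2)*x))


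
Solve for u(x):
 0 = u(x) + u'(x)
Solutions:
 u(x) = C1*exp(-x)


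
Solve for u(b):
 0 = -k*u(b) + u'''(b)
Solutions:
 u(b) = C1*exp(b*k^(1/3)) + C2*exp(b*k^(1/3)*(-1 + sqrt(3)*I)/2) + C3*exp(-b*k^(1/3)*(1 + sqrt(3)*I)/2)


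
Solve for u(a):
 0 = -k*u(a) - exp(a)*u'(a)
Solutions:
 u(a) = C1*exp(k*exp(-a))


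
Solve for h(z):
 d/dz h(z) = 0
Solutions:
 h(z) = C1


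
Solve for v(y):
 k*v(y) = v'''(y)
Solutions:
 v(y) = C1*exp(k^(1/3)*y) + C2*exp(k^(1/3)*y*(-1 + sqrt(3)*I)/2) + C3*exp(-k^(1/3)*y*(1 + sqrt(3)*I)/2)


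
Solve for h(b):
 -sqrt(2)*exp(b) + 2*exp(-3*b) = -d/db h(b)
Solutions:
 h(b) = C1 + sqrt(2)*exp(b) + 2*exp(-3*b)/3


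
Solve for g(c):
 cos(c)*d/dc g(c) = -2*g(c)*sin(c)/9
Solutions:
 g(c) = C1*cos(c)^(2/9)


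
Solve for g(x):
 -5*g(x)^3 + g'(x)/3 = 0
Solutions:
 g(x) = -sqrt(2)*sqrt(-1/(C1 + 15*x))/2
 g(x) = sqrt(2)*sqrt(-1/(C1 + 15*x))/2


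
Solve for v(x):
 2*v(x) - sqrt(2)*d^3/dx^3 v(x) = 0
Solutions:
 v(x) = C3*exp(2^(1/6)*x) + (C1*sin(2^(1/6)*sqrt(3)*x/2) + C2*cos(2^(1/6)*sqrt(3)*x/2))*exp(-2^(1/6)*x/2)


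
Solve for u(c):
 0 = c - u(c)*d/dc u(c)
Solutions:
 u(c) = -sqrt(C1 + c^2)
 u(c) = sqrt(C1 + c^2)


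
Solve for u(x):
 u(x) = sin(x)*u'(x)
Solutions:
 u(x) = C1*sqrt(cos(x) - 1)/sqrt(cos(x) + 1)


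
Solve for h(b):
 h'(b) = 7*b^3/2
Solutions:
 h(b) = C1 + 7*b^4/8


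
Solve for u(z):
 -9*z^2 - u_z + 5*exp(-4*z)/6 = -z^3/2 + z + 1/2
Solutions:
 u(z) = C1 + z^4/8 - 3*z^3 - z^2/2 - z/2 - 5*exp(-4*z)/24


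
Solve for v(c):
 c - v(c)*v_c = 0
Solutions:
 v(c) = -sqrt(C1 + c^2)
 v(c) = sqrt(C1 + c^2)


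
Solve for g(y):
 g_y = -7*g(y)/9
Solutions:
 g(y) = C1*exp(-7*y/9)


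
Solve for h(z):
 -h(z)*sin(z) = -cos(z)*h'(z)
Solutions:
 h(z) = C1/cos(z)


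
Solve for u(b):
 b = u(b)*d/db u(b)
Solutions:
 u(b) = -sqrt(C1 + b^2)
 u(b) = sqrt(C1 + b^2)


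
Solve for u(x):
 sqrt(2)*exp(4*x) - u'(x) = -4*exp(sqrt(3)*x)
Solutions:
 u(x) = C1 + sqrt(2)*exp(4*x)/4 + 4*sqrt(3)*exp(sqrt(3)*x)/3


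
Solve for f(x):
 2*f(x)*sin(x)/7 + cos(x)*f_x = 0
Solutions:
 f(x) = C1*cos(x)^(2/7)


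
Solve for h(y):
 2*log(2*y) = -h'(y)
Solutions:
 h(y) = C1 - 2*y*log(y) - y*log(4) + 2*y


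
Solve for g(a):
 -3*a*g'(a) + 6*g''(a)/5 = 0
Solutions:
 g(a) = C1 + C2*erfi(sqrt(5)*a/2)


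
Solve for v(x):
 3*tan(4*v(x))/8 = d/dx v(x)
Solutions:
 v(x) = -asin(C1*exp(3*x/2))/4 + pi/4
 v(x) = asin(C1*exp(3*x/2))/4


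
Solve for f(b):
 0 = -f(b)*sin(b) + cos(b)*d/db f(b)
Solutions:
 f(b) = C1/cos(b)


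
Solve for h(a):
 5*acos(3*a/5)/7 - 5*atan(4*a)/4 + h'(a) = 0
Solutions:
 h(a) = C1 - 5*a*acos(3*a/5)/7 + 5*a*atan(4*a)/4 + 5*sqrt(25 - 9*a^2)/21 - 5*log(16*a^2 + 1)/32


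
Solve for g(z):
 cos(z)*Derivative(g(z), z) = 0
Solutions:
 g(z) = C1


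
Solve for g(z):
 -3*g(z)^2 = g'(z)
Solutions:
 g(z) = 1/(C1 + 3*z)


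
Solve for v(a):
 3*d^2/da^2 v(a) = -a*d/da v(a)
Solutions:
 v(a) = C1 + C2*erf(sqrt(6)*a/6)


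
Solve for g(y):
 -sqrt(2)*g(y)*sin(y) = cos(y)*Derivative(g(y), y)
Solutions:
 g(y) = C1*cos(y)^(sqrt(2))


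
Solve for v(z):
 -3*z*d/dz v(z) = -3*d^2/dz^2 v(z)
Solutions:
 v(z) = C1 + C2*erfi(sqrt(2)*z/2)


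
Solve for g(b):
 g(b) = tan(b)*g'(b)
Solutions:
 g(b) = C1*sin(b)


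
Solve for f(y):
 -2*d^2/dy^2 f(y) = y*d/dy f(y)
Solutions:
 f(y) = C1 + C2*erf(y/2)


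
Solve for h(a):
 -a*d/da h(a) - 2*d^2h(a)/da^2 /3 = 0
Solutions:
 h(a) = C1 + C2*erf(sqrt(3)*a/2)


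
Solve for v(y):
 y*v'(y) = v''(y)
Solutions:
 v(y) = C1 + C2*erfi(sqrt(2)*y/2)


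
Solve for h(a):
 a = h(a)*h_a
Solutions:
 h(a) = -sqrt(C1 + a^2)
 h(a) = sqrt(C1 + a^2)


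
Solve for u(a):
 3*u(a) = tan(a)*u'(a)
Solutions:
 u(a) = C1*sin(a)^3


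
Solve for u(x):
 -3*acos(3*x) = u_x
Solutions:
 u(x) = C1 - 3*x*acos(3*x) + sqrt(1 - 9*x^2)


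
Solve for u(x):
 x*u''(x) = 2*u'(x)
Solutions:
 u(x) = C1 + C2*x^3


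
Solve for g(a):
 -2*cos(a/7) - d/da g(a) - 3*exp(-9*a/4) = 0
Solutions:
 g(a) = C1 - 14*sin(a/7) + 4*exp(-9*a/4)/3


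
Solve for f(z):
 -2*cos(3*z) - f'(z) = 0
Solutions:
 f(z) = C1 - 2*sin(3*z)/3


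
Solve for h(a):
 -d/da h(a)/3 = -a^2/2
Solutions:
 h(a) = C1 + a^3/2


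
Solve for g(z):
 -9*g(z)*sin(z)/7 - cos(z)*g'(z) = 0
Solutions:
 g(z) = C1*cos(z)^(9/7)


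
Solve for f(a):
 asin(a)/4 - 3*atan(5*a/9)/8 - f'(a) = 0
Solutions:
 f(a) = C1 + a*asin(a)/4 - 3*a*atan(5*a/9)/8 + sqrt(1 - a^2)/4 + 27*log(25*a^2 + 81)/80


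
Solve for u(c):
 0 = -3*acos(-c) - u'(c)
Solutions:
 u(c) = C1 - 3*c*acos(-c) - 3*sqrt(1 - c^2)


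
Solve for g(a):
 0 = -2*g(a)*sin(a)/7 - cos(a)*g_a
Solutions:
 g(a) = C1*cos(a)^(2/7)


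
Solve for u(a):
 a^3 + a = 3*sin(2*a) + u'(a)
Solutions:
 u(a) = C1 + a^4/4 + a^2/2 + 3*cos(2*a)/2


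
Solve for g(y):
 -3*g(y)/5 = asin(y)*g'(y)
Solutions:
 g(y) = C1*exp(-3*Integral(1/asin(y), y)/5)


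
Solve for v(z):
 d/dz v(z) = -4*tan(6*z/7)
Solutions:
 v(z) = C1 + 14*log(cos(6*z/7))/3


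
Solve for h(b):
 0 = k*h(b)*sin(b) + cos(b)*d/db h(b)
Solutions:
 h(b) = C1*exp(k*log(cos(b)))


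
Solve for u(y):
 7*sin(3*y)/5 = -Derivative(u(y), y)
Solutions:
 u(y) = C1 + 7*cos(3*y)/15


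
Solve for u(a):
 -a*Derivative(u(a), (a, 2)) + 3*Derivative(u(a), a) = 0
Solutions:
 u(a) = C1 + C2*a^4


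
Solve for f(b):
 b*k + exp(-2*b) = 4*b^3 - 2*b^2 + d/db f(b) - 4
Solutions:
 f(b) = C1 - b^4 + 2*b^3/3 + b^2*k/2 + 4*b - exp(-2*b)/2


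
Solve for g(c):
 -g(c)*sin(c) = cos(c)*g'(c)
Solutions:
 g(c) = C1*cos(c)


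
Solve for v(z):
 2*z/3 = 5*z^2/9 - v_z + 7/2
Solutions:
 v(z) = C1 + 5*z^3/27 - z^2/3 + 7*z/2


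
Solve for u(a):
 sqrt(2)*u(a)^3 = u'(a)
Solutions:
 u(a) = -sqrt(2)*sqrt(-1/(C1 + sqrt(2)*a))/2
 u(a) = sqrt(2)*sqrt(-1/(C1 + sqrt(2)*a))/2


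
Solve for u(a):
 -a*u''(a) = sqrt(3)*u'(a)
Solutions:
 u(a) = C1 + C2*a^(1 - sqrt(3))


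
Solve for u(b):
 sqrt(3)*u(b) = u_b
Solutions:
 u(b) = C1*exp(sqrt(3)*b)


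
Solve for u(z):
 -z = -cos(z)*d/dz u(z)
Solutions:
 u(z) = C1 + Integral(z/cos(z), z)


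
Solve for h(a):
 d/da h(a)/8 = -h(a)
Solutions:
 h(a) = C1*exp(-8*a)


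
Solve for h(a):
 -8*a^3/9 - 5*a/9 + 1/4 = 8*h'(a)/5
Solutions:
 h(a) = C1 - 5*a^4/36 - 25*a^2/144 + 5*a/32


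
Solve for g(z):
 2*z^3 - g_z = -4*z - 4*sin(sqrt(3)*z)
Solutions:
 g(z) = C1 + z^4/2 + 2*z^2 - 4*sqrt(3)*cos(sqrt(3)*z)/3


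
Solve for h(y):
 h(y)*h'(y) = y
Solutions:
 h(y) = -sqrt(C1 + y^2)
 h(y) = sqrt(C1 + y^2)


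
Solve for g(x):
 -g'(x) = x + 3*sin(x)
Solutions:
 g(x) = C1 - x^2/2 + 3*cos(x)


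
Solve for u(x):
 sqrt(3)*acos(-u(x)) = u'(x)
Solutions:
 Integral(1/acos(-_y), (_y, u(x))) = C1 + sqrt(3)*x


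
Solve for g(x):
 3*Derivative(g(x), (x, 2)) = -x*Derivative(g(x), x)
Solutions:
 g(x) = C1 + C2*erf(sqrt(6)*x/6)


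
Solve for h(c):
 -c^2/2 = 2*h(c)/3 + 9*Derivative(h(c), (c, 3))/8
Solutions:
 h(c) = C3*exp(-2*2^(1/3)*c/3) - 3*c^2/4 + (C1*sin(2^(1/3)*sqrt(3)*c/3) + C2*cos(2^(1/3)*sqrt(3)*c/3))*exp(2^(1/3)*c/3)


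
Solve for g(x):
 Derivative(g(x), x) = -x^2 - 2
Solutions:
 g(x) = C1 - x^3/3 - 2*x


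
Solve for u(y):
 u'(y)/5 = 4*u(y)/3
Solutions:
 u(y) = C1*exp(20*y/3)


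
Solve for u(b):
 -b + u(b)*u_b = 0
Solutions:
 u(b) = -sqrt(C1 + b^2)
 u(b) = sqrt(C1 + b^2)


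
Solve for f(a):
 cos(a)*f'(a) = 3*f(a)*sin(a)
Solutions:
 f(a) = C1/cos(a)^3


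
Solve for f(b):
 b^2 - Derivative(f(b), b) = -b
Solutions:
 f(b) = C1 + b^3/3 + b^2/2


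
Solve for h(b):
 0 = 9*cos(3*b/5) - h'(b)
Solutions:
 h(b) = C1 + 15*sin(3*b/5)


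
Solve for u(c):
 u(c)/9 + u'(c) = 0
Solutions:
 u(c) = C1*exp(-c/9)


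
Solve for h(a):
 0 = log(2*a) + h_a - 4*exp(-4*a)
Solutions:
 h(a) = C1 - a*log(a) + a*(1 - log(2)) - exp(-4*a)


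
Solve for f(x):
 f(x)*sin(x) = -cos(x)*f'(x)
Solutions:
 f(x) = C1*cos(x)


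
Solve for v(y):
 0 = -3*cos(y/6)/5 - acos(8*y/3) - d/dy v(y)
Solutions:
 v(y) = C1 - y*acos(8*y/3) + sqrt(9 - 64*y^2)/8 - 18*sin(y/6)/5


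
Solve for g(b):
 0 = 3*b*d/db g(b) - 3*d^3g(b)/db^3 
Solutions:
 g(b) = C1 + Integral(C2*airyai(b) + C3*airybi(b), b)


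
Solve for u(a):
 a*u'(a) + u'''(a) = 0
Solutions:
 u(a) = C1 + Integral(C2*airyai(-a) + C3*airybi(-a), a)


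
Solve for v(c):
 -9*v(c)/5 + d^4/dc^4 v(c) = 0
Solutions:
 v(c) = C1*exp(-sqrt(3)*5^(3/4)*c/5) + C2*exp(sqrt(3)*5^(3/4)*c/5) + C3*sin(sqrt(3)*5^(3/4)*c/5) + C4*cos(sqrt(3)*5^(3/4)*c/5)


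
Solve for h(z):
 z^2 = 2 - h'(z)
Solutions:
 h(z) = C1 - z^3/3 + 2*z


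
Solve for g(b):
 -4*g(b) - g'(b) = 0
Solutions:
 g(b) = C1*exp(-4*b)


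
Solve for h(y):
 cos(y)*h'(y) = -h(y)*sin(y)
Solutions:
 h(y) = C1*cos(y)


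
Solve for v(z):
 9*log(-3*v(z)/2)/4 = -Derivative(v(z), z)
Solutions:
 4*Integral(1/(log(-_y) - log(2) + log(3)), (_y, v(z)))/9 = C1 - z


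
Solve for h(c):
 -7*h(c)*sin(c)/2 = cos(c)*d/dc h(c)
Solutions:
 h(c) = C1*cos(c)^(7/2)


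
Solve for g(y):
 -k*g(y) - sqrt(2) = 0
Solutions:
 g(y) = -sqrt(2)/k


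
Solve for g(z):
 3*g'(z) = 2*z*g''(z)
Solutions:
 g(z) = C1 + C2*z^(5/2)


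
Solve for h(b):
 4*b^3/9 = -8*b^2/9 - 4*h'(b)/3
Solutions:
 h(b) = C1 - b^4/12 - 2*b^3/9


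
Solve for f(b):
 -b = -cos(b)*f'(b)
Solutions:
 f(b) = C1 + Integral(b/cos(b), b)


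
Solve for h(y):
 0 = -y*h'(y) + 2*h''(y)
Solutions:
 h(y) = C1 + C2*erfi(y/2)


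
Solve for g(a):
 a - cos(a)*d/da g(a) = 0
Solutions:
 g(a) = C1 + Integral(a/cos(a), a)


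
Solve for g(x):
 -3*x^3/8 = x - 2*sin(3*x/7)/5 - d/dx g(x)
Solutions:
 g(x) = C1 + 3*x^4/32 + x^2/2 + 14*cos(3*x/7)/15


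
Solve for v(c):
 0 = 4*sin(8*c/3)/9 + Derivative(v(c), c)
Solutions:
 v(c) = C1 + cos(8*c/3)/6


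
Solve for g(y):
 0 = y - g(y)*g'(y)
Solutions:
 g(y) = -sqrt(C1 + y^2)
 g(y) = sqrt(C1 + y^2)


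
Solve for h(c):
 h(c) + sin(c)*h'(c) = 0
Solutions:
 h(c) = C1*sqrt(cos(c) + 1)/sqrt(cos(c) - 1)


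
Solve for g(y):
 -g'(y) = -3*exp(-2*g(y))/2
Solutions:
 g(y) = log(-sqrt(C1 + 3*y))
 g(y) = log(C1 + 3*y)/2


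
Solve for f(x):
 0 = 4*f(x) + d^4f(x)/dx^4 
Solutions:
 f(x) = (C1*sin(x) + C2*cos(x))*exp(-x) + (C3*sin(x) + C4*cos(x))*exp(x)


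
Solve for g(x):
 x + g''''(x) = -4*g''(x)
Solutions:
 g(x) = C1 + C2*x + C3*sin(2*x) + C4*cos(2*x) - x^3/24


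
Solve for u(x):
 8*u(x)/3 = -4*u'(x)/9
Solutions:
 u(x) = C1*exp(-6*x)


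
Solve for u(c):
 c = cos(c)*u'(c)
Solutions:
 u(c) = C1 + Integral(c/cos(c), c)


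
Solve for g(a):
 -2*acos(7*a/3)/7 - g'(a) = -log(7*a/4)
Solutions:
 g(a) = C1 + a*log(a) - 2*a*acos(7*a/3)/7 - 2*a*log(2) - a + a*log(7) + 2*sqrt(9 - 49*a^2)/49


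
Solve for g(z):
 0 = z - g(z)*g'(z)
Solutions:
 g(z) = -sqrt(C1 + z^2)
 g(z) = sqrt(C1 + z^2)


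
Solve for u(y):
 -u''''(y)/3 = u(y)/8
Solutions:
 u(y) = (C1*sin(2^(3/4)*3^(1/4)*y/4) + C2*cos(2^(3/4)*3^(1/4)*y/4))*exp(-2^(3/4)*3^(1/4)*y/4) + (C3*sin(2^(3/4)*3^(1/4)*y/4) + C4*cos(2^(3/4)*3^(1/4)*y/4))*exp(2^(3/4)*3^(1/4)*y/4)


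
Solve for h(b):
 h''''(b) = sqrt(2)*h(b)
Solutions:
 h(b) = C1*exp(-2^(1/8)*b) + C2*exp(2^(1/8)*b) + C3*sin(2^(1/8)*b) + C4*cos(2^(1/8)*b)


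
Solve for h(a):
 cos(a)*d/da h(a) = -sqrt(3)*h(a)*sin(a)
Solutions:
 h(a) = C1*cos(a)^(sqrt(3))


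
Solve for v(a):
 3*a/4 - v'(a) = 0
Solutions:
 v(a) = C1 + 3*a^2/8


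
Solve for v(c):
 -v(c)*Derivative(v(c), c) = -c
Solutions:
 v(c) = -sqrt(C1 + c^2)
 v(c) = sqrt(C1 + c^2)


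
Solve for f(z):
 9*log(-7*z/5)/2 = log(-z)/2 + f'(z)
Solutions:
 f(z) = C1 + 4*z*log(-z) + z*(-5*log(5) - 4 + log(35)/2 + 4*log(7))


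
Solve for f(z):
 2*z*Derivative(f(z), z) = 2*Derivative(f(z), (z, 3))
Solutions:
 f(z) = C1 + Integral(C2*airyai(z) + C3*airybi(z), z)


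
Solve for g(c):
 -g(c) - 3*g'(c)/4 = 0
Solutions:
 g(c) = C1*exp(-4*c/3)


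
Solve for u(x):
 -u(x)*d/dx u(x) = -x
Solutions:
 u(x) = -sqrt(C1 + x^2)
 u(x) = sqrt(C1 + x^2)


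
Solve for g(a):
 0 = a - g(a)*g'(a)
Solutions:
 g(a) = -sqrt(C1 + a^2)
 g(a) = sqrt(C1 + a^2)


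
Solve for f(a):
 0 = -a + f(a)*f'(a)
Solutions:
 f(a) = -sqrt(C1 + a^2)
 f(a) = sqrt(C1 + a^2)


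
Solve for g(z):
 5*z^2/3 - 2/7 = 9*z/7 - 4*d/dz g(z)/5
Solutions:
 g(z) = C1 - 25*z^3/36 + 45*z^2/56 + 5*z/14


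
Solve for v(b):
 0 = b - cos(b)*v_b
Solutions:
 v(b) = C1 + Integral(b/cos(b), b)


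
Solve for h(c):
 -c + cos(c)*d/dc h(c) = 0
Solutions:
 h(c) = C1 + Integral(c/cos(c), c)


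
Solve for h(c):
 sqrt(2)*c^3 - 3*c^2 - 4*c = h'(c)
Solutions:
 h(c) = C1 + sqrt(2)*c^4/4 - c^3 - 2*c^2


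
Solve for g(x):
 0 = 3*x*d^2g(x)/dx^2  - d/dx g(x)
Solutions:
 g(x) = C1 + C2*x^(4/3)


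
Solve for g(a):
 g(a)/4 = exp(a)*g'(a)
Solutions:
 g(a) = C1*exp(-exp(-a)/4)


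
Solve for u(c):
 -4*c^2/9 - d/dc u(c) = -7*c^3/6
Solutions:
 u(c) = C1 + 7*c^4/24 - 4*c^3/27


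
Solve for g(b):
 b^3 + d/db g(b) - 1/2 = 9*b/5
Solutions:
 g(b) = C1 - b^4/4 + 9*b^2/10 + b/2


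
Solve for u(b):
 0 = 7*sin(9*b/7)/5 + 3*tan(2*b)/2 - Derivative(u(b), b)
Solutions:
 u(b) = C1 - 3*log(cos(2*b))/4 - 49*cos(9*b/7)/45


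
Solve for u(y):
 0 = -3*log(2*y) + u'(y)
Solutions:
 u(y) = C1 + 3*y*log(y) - 3*y + y*log(8)


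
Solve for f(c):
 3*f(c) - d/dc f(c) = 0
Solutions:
 f(c) = C1*exp(3*c)


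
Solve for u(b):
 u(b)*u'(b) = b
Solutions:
 u(b) = -sqrt(C1 + b^2)
 u(b) = sqrt(C1 + b^2)


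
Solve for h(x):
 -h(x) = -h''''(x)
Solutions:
 h(x) = C1*exp(-x) + C2*exp(x) + C3*sin(x) + C4*cos(x)


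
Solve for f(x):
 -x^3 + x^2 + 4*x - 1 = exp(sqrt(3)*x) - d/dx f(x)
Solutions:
 f(x) = C1 + x^4/4 - x^3/3 - 2*x^2 + x + sqrt(3)*exp(sqrt(3)*x)/3


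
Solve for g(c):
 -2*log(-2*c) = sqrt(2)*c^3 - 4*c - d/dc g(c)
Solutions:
 g(c) = C1 + sqrt(2)*c^4/4 - 2*c^2 + 2*c*log(-c) + 2*c*(-1 + log(2))


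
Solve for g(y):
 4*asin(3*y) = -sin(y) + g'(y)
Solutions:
 g(y) = C1 + 4*y*asin(3*y) + 4*sqrt(1 - 9*y^2)/3 - cos(y)


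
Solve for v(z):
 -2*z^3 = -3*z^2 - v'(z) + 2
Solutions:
 v(z) = C1 + z^4/2 - z^3 + 2*z


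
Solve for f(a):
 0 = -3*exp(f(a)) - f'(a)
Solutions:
 f(a) = log(1/(C1 + 3*a))


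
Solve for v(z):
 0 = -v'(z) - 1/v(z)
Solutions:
 v(z) = -sqrt(C1 - 2*z)
 v(z) = sqrt(C1 - 2*z)


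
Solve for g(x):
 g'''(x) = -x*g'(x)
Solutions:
 g(x) = C1 + Integral(C2*airyai(-x) + C3*airybi(-x), x)


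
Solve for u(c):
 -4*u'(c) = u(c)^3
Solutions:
 u(c) = -sqrt(2)*sqrt(-1/(C1 - c))
 u(c) = sqrt(2)*sqrt(-1/(C1 - c))


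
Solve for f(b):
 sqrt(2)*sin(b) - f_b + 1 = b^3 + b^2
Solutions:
 f(b) = C1 - b^4/4 - b^3/3 + b - sqrt(2)*cos(b)


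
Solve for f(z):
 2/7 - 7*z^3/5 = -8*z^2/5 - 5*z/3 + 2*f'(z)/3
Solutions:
 f(z) = C1 - 21*z^4/40 + 4*z^3/5 + 5*z^2/4 + 3*z/7


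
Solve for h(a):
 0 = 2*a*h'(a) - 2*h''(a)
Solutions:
 h(a) = C1 + C2*erfi(sqrt(2)*a/2)


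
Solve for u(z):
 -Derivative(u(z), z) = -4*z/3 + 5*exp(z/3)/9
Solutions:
 u(z) = C1 + 2*z^2/3 - 5*exp(z/3)/3


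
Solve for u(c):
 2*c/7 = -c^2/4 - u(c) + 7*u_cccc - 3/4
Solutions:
 u(c) = C1*exp(-7^(3/4)*c/7) + C2*exp(7^(3/4)*c/7) + C3*sin(7^(3/4)*c/7) + C4*cos(7^(3/4)*c/7) - c^2/4 - 2*c/7 - 3/4


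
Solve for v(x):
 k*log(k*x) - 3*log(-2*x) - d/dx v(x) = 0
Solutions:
 v(x) = C1 + x*(k - 3)*log(-x) + x*(k*log(-k) - k - 3*log(2) + 3)


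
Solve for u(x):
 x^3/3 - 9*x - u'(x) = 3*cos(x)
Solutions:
 u(x) = C1 + x^4/12 - 9*x^2/2 - 3*sin(x)


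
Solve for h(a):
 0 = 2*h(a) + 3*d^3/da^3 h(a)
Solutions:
 h(a) = C3*exp(-2^(1/3)*3^(2/3)*a/3) + (C1*sin(2^(1/3)*3^(1/6)*a/2) + C2*cos(2^(1/3)*3^(1/6)*a/2))*exp(2^(1/3)*3^(2/3)*a/6)


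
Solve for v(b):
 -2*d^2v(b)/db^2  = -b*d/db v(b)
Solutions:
 v(b) = C1 + C2*erfi(b/2)


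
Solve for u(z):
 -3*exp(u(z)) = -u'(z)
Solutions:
 u(z) = log(-1/(C1 + 3*z))


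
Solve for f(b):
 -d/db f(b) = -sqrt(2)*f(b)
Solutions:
 f(b) = C1*exp(sqrt(2)*b)


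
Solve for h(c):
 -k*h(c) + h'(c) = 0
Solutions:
 h(c) = C1*exp(c*k)


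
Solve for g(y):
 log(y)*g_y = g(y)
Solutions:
 g(y) = C1*exp(li(y))


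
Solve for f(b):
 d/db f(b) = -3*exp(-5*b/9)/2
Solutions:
 f(b) = C1 + 27*exp(-5*b/9)/10


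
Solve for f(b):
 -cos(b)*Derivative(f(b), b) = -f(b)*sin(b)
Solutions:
 f(b) = C1/cos(b)


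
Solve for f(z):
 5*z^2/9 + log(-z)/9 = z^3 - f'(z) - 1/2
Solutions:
 f(z) = C1 + z^4/4 - 5*z^3/27 - z*log(-z)/9 - 7*z/18


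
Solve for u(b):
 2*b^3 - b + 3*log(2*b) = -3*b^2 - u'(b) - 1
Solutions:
 u(b) = C1 - b^4/2 - b^3 + b^2/2 - 3*b*log(b) - b*log(8) + 2*b


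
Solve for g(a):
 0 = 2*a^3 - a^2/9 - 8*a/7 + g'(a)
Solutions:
 g(a) = C1 - a^4/2 + a^3/27 + 4*a^2/7


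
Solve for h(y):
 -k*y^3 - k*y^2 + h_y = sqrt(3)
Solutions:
 h(y) = C1 + k*y^4/4 + k*y^3/3 + sqrt(3)*y


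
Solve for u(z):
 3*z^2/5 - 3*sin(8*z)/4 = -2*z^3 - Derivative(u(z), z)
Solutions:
 u(z) = C1 - z^4/2 - z^3/5 - 3*cos(8*z)/32


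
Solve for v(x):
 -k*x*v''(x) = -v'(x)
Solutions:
 v(x) = C1 + x^(((re(k) + 1)*re(k) + im(k)^2)/(re(k)^2 + im(k)^2))*(C2*sin(log(x)*Abs(im(k))/(re(k)^2 + im(k)^2)) + C3*cos(log(x)*im(k)/(re(k)^2 + im(k)^2)))


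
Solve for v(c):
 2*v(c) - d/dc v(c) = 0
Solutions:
 v(c) = C1*exp(2*c)


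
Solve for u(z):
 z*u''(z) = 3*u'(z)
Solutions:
 u(z) = C1 + C2*z^4


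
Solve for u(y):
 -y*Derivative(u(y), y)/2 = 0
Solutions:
 u(y) = C1


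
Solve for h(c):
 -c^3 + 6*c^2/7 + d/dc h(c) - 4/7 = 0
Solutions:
 h(c) = C1 + c^4/4 - 2*c^3/7 + 4*c/7


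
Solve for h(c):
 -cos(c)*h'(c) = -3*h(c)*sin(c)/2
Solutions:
 h(c) = C1/cos(c)^(3/2)


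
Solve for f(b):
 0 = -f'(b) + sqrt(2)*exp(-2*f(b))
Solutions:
 f(b) = log(-sqrt(C1 + 2*sqrt(2)*b))
 f(b) = log(C1 + 2*sqrt(2)*b)/2


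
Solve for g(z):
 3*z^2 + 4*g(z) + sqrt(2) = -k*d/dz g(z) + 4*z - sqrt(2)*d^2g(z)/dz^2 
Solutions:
 g(z) = C1*exp(sqrt(2)*z*(-k + sqrt(k^2 - 16*sqrt(2)))/4) + C2*exp(-sqrt(2)*z*(k + sqrt(k^2 - 16*sqrt(2)))/4) - 3*k^2/32 + 3*k*z/8 - k/4 - 3*z^2/4 + z + sqrt(2)/8


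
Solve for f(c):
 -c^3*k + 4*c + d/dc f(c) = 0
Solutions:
 f(c) = C1 + c^4*k/4 - 2*c^2


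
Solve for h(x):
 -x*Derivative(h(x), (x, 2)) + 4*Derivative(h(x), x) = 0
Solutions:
 h(x) = C1 + C2*x^5


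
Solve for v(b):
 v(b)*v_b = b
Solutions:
 v(b) = -sqrt(C1 + b^2)
 v(b) = sqrt(C1 + b^2)


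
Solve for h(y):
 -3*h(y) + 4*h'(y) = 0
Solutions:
 h(y) = C1*exp(3*y/4)


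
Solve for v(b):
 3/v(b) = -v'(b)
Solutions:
 v(b) = -sqrt(C1 - 6*b)
 v(b) = sqrt(C1 - 6*b)


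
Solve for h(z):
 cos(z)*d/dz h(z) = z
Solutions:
 h(z) = C1 + Integral(z/cos(z), z)


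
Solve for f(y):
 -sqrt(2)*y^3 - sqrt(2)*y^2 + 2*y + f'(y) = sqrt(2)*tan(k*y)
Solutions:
 f(y) = C1 + sqrt(2)*y^4/4 + sqrt(2)*y^3/3 - y^2 + sqrt(2)*Piecewise((-log(cos(k*y))/k, Ne(k, 0)), (0, True))


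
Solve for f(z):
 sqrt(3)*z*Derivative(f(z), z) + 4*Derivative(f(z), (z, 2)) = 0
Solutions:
 f(z) = C1 + C2*erf(sqrt(2)*3^(1/4)*z/4)


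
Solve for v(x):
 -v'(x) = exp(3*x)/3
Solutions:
 v(x) = C1 - exp(3*x)/9


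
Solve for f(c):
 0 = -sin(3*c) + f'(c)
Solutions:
 f(c) = C1 - cos(3*c)/3


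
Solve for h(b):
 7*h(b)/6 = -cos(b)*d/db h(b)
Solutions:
 h(b) = C1*(sin(b) - 1)^(7/12)/(sin(b) + 1)^(7/12)


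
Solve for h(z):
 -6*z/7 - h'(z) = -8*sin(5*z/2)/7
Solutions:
 h(z) = C1 - 3*z^2/7 - 16*cos(5*z/2)/35


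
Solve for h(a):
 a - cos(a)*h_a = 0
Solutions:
 h(a) = C1 + Integral(a/cos(a), a)


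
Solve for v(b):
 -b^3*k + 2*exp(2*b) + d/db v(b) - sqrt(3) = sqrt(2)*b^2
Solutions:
 v(b) = C1 + b^4*k/4 + sqrt(2)*b^3/3 + sqrt(3)*b - exp(2*b)


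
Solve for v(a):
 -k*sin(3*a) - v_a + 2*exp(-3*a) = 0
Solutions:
 v(a) = C1 + k*cos(3*a)/3 - 2*exp(-3*a)/3


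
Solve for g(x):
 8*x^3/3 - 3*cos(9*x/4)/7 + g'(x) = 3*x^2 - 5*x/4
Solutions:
 g(x) = C1 - 2*x^4/3 + x^3 - 5*x^2/8 + 4*sin(9*x/4)/21


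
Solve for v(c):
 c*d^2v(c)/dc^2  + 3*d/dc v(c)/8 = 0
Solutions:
 v(c) = C1 + C2*c^(5/8)


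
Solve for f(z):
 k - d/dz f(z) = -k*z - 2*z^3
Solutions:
 f(z) = C1 + k*z^2/2 + k*z + z^4/2


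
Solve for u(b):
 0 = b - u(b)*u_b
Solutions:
 u(b) = -sqrt(C1 + b^2)
 u(b) = sqrt(C1 + b^2)


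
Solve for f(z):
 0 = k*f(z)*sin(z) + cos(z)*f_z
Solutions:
 f(z) = C1*exp(k*log(cos(z)))


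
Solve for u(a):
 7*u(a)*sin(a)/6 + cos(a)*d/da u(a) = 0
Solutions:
 u(a) = C1*cos(a)^(7/6)


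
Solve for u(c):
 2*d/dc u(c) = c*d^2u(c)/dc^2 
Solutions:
 u(c) = C1 + C2*c^3


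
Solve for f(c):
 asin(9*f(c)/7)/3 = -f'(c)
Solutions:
 Integral(1/asin(9*_y/7), (_y, f(c))) = C1 - c/3


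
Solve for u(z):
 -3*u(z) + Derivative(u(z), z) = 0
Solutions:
 u(z) = C1*exp(3*z)


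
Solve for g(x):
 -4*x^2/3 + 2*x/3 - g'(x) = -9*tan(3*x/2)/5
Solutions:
 g(x) = C1 - 4*x^3/9 + x^2/3 - 6*log(cos(3*x/2))/5
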